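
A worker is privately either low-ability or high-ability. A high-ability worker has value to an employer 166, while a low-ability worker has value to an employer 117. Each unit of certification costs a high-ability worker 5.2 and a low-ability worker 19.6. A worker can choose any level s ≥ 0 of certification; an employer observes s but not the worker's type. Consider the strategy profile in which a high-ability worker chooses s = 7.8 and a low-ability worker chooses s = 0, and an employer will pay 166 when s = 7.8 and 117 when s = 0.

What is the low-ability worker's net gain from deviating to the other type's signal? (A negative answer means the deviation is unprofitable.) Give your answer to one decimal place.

-103.9

Playing s = 0 the low-ability worker receives 117.
Deviating to s = 7.8 brings payment 166 at cost 19.6 × 7.8 = 152.88, netting 13.12.
Gain from deviating: 13.12 − 117 = -103.88, i.e. -103.9 to one decimal place.
The gain is negative, so the low-ability type's incentive-compatibility constraint is satisfied.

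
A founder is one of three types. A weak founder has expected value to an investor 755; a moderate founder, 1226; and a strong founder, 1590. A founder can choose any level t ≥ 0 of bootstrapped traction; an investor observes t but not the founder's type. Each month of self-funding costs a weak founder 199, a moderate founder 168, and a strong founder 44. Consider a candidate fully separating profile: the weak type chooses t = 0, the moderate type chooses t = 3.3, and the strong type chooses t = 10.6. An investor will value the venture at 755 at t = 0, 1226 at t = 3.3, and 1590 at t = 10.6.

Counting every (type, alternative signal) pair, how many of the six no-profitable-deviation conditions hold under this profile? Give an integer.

Weak (own payoff 755): to t=3.3 gives 1226 − 199×3.3 = 569.3 → no gain ✓; to t=10.6 gives 1590 − 199×10.6 = -519.4 → no gain ✓.
Moderate (own payoff 1226 − 168×3.3 = 671.6): to t=0 gives 755 → profitable ✗; to t=10.6 gives 1590 − 168×10.6 = -190.8 → no gain ✓.
Strong (own payoff 1590 − 44×10.6 = 1123.6): to t=0 gives 755 → no gain ✓; to t=3.3 gives 1226 − 44×3.3 = 1080.8 → no gain ✓.
5 of the 6 constraints hold; not an equilibrium.

5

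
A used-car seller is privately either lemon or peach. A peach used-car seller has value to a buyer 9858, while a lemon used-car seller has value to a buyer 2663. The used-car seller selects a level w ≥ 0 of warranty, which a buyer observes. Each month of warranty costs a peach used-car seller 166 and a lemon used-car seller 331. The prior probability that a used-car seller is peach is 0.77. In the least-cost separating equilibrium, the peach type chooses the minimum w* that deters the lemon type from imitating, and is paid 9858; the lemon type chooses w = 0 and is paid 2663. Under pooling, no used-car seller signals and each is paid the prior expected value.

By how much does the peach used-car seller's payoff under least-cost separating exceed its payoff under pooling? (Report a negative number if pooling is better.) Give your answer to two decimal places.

Least-cost separating signal: w* solves 2663 = 9858 − 331·w*, so w* = (9858 − 2663)/331 ≈ 21.7372.
Peach type's separating payoff: 9858 − 166 × w* = 9858 − 166 × (9858 − 2663)/331 = 9858 − 1194370/331 ≈ 6249.6314.
Pooling payoff: 0.77 × 9858 + 0.23 × 2663 = 8203.15.
Difference: 6249.6314 − 8203.15 = -1953.5186, i.e. -1953.52 to two decimal places.
The peach type would prefer the pooling outcome.

-1953.52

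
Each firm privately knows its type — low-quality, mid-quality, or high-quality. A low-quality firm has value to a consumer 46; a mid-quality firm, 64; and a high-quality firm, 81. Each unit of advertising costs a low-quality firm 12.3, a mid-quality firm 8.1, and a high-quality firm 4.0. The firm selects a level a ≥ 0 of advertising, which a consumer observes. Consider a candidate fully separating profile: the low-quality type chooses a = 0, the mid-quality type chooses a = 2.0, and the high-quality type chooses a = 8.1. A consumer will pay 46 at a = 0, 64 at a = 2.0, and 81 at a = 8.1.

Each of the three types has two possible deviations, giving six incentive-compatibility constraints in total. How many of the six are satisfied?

Low-quality (own payoff 46): to a=2.0 gives 64 − 12.3×2.0 = 39.4 → no gain ✓; to a=8.1 gives 81 − 12.3×8.1 = -18.63 → no gain ✓.
Mid-quality (own payoff 64 − 8.1×2.0 = 47.8): to a=0 gives 46 → no gain ✓; to a=8.1 gives 81 − 8.1×8.1 = 15.39 → no gain ✓.
High-quality (own payoff 81 − 4.0×8.1 = 48.6): to a=0 gives 46 → no gain ✓; to a=2.0 gives 64 − 4.0×2.0 = 56 → profitable ✗.
5 of the 6 constraints hold; not an equilibrium.

5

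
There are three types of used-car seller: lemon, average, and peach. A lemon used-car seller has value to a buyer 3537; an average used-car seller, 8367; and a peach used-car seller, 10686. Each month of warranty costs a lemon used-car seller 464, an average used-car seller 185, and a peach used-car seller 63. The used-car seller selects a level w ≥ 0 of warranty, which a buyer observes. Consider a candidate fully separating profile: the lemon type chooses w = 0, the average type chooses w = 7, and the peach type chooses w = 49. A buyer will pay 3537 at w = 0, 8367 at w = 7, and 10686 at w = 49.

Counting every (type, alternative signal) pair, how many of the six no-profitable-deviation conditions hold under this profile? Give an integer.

Lemon (own payoff 3537): to w=7 gives 8367 − 464×7 = 5119 → profitable ✗; to w=49 gives 10686 − 464×49 = -12050 → no gain ✓.
Average (own payoff 8367 − 185×7 = 7072): to w=0 gives 3537 → no gain ✓; to w=49 gives 10686 − 185×49 = 1621 → no gain ✓.
Peach (own payoff 10686 − 63×49 = 7599): to w=0 gives 3537 → no gain ✓; to w=7 gives 8367 − 63×7 = 7926 → profitable ✗.
4 of the 6 constraints hold; not an equilibrium.

4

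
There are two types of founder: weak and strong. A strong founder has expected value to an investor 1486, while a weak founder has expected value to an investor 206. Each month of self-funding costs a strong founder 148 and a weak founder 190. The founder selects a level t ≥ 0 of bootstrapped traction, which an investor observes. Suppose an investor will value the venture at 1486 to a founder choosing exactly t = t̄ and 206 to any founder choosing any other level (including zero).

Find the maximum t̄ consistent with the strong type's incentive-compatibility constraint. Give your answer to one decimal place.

8.6

Choosing t̄ yields the strong type 1486 − 148·t̄; choosing zero yields 206.
The strong type is indifferent at 1486 − 148·t̄ = 206, i.e. t̄ = (1486 − 206) / 148 ≈ 8.6.
For any t̄ above 8.6 the strong type would rather pool at zero, so separation collapses.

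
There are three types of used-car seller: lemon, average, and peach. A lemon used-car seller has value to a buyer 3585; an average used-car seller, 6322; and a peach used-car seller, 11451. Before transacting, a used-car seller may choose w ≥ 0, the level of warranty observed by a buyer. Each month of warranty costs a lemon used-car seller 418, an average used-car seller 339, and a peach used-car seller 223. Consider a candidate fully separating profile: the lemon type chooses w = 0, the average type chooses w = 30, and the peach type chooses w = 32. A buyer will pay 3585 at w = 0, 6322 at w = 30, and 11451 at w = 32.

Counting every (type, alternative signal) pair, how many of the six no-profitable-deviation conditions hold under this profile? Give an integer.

Average (own payoff 6322 − 339×30 = -3848): to w=0 gives 3585 → profitable ✗; to w=32 gives 11451 − 339×32 = 603 → profitable ✗.
Peach (own payoff 11451 − 223×32 = 4315): to w=0 gives 3585 → no gain ✓; to w=30 gives 6322 − 223×30 = -368 → no gain ✓.
Lemon (own payoff 3585): to w=30 gives 6322 − 418×30 = -6218 → no gain ✓; to w=32 gives 11451 − 418×32 = -1925 → no gain ✓.
4 of the 6 constraints hold; not an equilibrium.

4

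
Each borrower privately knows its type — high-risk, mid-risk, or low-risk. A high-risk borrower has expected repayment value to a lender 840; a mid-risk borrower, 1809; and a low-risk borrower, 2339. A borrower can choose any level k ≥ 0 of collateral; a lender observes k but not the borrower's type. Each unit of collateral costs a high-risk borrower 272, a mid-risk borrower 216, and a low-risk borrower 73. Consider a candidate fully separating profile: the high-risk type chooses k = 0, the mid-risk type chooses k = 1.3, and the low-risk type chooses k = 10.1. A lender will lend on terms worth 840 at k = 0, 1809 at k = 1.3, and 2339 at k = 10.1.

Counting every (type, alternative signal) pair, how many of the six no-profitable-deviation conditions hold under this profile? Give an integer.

Low-risk (own payoff 2339 − 73×10.1 = 1601.7): to k=0 gives 840 → no gain ✓; to k=1.3 gives 1809 − 73×1.3 = 1714.1 → profitable ✗.
Mid-risk (own payoff 1809 − 216×1.3 = 1528.2): to k=0 gives 840 → no gain ✓; to k=10.1 gives 2339 − 216×10.1 = 157.4 → no gain ✓.
High-risk (own payoff 840): to k=1.3 gives 1809 − 272×1.3 = 1455.4 → profitable ✗; to k=10.1 gives 2339 − 272×10.1 = -408.2 → no gain ✓.
4 of the 6 constraints hold; not an equilibrium.

4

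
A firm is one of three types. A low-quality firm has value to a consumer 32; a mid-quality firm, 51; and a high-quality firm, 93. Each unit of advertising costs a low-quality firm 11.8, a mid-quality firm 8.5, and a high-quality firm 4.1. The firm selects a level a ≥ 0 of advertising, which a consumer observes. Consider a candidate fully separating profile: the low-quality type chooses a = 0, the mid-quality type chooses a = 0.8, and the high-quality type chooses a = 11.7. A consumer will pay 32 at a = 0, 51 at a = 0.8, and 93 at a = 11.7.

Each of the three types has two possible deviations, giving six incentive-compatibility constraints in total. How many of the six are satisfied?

Mid-quality (own payoff 51 − 8.5×0.8 = 44.2): to a=0 gives 32 → no gain ✓; to a=11.7 gives 93 − 8.5×11.7 = -6.45 → no gain ✓.
High-quality (own payoff 93 − 4.1×11.7 = 45.03): to a=0 gives 32 → no gain ✓; to a=0.8 gives 51 − 4.1×0.8 = 47.72 → profitable ✗.
Low-quality (own payoff 32): to a=0.8 gives 51 − 11.8×0.8 = 41.56 → profitable ✗; to a=11.7 gives 93 − 11.8×11.7 = -45.06 → no gain ✓.
4 of the 6 constraints hold; not an equilibrium.

4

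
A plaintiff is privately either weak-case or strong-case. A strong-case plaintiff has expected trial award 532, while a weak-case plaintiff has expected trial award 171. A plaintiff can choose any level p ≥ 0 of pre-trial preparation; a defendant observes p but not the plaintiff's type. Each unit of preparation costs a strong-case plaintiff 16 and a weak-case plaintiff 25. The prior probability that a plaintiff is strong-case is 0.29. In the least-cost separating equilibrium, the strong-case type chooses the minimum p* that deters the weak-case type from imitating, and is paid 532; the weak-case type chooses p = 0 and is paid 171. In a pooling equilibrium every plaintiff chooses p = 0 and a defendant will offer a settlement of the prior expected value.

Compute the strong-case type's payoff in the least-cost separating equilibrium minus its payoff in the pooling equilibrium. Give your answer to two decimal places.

25.27

Least-cost separating signal: p* solves 171 = 532 − 25·p*, so p* = (532 − 171)/25 = 14.44.
Strong-case type's separating payoff: 532 − 16 × p* = 532 − 16 × (532 − 171)/25 = 532 − 5776/25 = 300.96.
Pooling payoff: 0.29 × 532 + 0.71 × 171 = 275.69.
Difference: 300.96 − 275.69 = 25.27.
The strong-case type prefers to separate.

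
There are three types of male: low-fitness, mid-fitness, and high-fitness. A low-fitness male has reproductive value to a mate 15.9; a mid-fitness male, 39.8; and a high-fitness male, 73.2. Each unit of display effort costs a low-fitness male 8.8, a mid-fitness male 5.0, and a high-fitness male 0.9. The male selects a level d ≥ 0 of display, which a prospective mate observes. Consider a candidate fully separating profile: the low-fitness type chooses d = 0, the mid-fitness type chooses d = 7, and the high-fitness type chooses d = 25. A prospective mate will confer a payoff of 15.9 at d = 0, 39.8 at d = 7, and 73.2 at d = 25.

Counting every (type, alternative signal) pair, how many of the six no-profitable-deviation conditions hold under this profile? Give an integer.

Low-fitness (own payoff 15.9): to d=7 gives 39.8 − 8.8×7 = -21.8 → no gain ✓; to d=25 gives 73.2 − 8.8×25 = -146.8 → no gain ✓.
High-fitness (own payoff 73.2 − 0.9×25 = 50.7): to d=0 gives 15.9 → no gain ✓; to d=7 gives 39.8 − 0.9×7 = 33.5 → no gain ✓.
Mid-fitness (own payoff 39.8 − 5.0×7 = 4.8): to d=0 gives 15.9 → profitable ✗; to d=25 gives 73.2 − 5.0×25 = -51.8 → no gain ✓.
5 of the 6 constraints hold; not an equilibrium.

5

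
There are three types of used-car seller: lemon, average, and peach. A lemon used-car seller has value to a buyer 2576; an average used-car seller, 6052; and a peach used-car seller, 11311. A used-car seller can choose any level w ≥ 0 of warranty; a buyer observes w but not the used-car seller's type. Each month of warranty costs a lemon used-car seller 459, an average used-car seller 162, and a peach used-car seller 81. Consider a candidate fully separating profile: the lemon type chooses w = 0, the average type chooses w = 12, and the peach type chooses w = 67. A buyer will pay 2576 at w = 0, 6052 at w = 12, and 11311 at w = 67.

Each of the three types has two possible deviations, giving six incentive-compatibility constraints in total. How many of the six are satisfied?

6

Peach (own payoff 11311 − 81×67 = 5884): to w=0 gives 2576 → no gain ✓; to w=12 gives 6052 − 81×12 = 5080 → no gain ✓.
Lemon (own payoff 2576): to w=12 gives 6052 − 459×12 = 544 → no gain ✓; to w=67 gives 11311 − 459×67 = -19442 → no gain ✓.
Average (own payoff 6052 − 162×12 = 4108): to w=0 gives 2576 → no gain ✓; to w=67 gives 11311 − 162×67 = 457 → no gain ✓.
6 of the 6 constraints hold; this profile is a separating equilibrium.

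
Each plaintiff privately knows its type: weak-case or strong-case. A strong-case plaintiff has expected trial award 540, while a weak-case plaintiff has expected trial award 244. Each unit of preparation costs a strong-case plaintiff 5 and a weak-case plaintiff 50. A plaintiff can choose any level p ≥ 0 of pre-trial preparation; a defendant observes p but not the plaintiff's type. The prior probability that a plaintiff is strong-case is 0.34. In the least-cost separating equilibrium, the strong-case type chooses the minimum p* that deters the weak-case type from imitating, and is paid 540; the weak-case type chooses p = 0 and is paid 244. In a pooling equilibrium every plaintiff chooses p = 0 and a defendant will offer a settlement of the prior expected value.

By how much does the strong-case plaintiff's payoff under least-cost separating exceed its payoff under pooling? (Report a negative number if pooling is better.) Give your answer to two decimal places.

Least-cost separating signal: p* solves 244 = 540 − 50·p*, so p* = (540 − 244)/50 = 5.92.
Strong-case type's separating payoff: 540 − 5 × p* = 540 − 5 × (540 − 244)/50 = 540 − 1480/50 = 510.4.
Pooling payoff: 0.34 × 540 + 0.66 × 244 = 344.64.
Difference: 510.4 − 344.64 = 165.76.
The strong-case type prefers to separate.

165.76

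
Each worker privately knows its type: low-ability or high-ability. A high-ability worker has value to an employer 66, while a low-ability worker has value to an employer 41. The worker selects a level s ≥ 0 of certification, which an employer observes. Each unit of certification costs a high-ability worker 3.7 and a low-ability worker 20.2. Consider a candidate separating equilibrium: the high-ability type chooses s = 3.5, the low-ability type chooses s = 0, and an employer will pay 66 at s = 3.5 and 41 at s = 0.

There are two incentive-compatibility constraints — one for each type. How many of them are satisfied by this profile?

2

Low-ability type: stay at 0 → 41; mimic → 66 − 20.2 × 3.5 = -4.7. IC holds (41 ≥ -4.7).
High-ability type: signal → 66 − 3.7 × 3.5 = 53.05; deviate to 0 → 41. IC holds (53.05 ≥ 41).
2 of 2 constraints hold, so this is a separating equilibrium.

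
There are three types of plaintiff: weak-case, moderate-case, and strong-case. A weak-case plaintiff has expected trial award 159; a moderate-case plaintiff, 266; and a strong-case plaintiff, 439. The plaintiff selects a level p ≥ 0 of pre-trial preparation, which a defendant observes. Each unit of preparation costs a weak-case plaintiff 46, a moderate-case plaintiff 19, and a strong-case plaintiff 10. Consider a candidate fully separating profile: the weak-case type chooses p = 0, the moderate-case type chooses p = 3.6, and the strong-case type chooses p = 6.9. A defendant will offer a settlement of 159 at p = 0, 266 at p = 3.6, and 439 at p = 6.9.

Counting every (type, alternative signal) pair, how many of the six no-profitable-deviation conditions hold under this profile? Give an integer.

5

Moderate-case (own payoff 266 − 19×3.6 = 197.6): to p=0 gives 159 → no gain ✓; to p=6.9 gives 439 − 19×6.9 = 307.9 → profitable ✗.
Strong-case (own payoff 439 − 10×6.9 = 370): to p=0 gives 159 → no gain ✓; to p=3.6 gives 266 − 10×3.6 = 230 → no gain ✓.
Weak-case (own payoff 159): to p=3.6 gives 266 − 46×3.6 = 100.4 → no gain ✓; to p=6.9 gives 439 − 46×6.9 = 121.6 → no gain ✓.
5 of the 6 constraints hold; not an equilibrium.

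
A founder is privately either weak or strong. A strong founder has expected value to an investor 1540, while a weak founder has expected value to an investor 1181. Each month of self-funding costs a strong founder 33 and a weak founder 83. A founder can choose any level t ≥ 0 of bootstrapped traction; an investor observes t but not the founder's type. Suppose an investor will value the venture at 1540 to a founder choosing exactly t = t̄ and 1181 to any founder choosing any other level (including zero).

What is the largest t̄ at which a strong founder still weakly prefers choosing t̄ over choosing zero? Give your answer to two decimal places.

Choosing t̄ yields the strong type 1540 − 33·t̄; choosing zero yields 1181.
The strong type is indifferent at 1540 − 33·t̄ = 1181, i.e. t̄ = (1540 − 1181) / 33 ≈ 10.88.
For any t̄ above 10.88 the strong type would rather pool at zero, so separation collapses.

10.88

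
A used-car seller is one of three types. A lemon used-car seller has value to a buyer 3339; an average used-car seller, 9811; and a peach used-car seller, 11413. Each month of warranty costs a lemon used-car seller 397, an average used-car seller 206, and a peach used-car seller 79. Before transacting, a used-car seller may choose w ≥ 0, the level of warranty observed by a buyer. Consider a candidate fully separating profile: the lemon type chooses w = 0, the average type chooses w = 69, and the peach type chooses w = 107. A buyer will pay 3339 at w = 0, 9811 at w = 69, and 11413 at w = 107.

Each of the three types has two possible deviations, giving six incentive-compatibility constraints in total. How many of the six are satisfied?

Peach (own payoff 11413 − 79×107 = 2960): to w=0 gives 3339 → profitable ✗; to w=69 gives 9811 − 79×69 = 4360 → profitable ✗.
Lemon (own payoff 3339): to w=69 gives 9811 − 397×69 = -17582 → no gain ✓; to w=107 gives 11413 − 397×107 = -31066 → no gain ✓.
Average (own payoff 9811 − 206×69 = -4403): to w=0 gives 3339 → profitable ✗; to w=107 gives 11413 − 206×107 = -10629 → no gain ✓.
3 of the 6 constraints hold; not an equilibrium.

3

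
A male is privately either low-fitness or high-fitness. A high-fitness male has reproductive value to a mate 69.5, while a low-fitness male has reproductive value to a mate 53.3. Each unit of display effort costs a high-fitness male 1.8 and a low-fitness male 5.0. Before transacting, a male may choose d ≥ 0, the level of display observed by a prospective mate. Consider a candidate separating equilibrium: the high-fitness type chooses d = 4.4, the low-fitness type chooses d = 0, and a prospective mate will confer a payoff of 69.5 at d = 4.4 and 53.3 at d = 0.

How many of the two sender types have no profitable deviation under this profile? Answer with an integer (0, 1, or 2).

2

Low-fitness type: stay at 0 → 53.3; mimic → 69.5 − 5.0 × 4.4 = 47.5. IC holds (53.3 ≥ 47.5).
High-fitness type: signal → 69.5 − 1.8 × 4.4 = 61.58; deviate to 0 → 53.3. IC holds (61.58 ≥ 53.3).
2 of 2 constraints hold, so this is a separating equilibrium.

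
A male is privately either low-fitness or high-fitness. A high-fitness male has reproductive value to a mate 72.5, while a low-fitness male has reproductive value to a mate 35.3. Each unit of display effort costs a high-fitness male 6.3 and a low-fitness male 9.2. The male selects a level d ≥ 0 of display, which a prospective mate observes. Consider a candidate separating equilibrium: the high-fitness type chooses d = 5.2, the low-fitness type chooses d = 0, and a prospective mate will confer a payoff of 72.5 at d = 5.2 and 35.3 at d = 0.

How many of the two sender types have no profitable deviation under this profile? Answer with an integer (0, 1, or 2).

2

High-fitness type: signal → 72.5 − 6.3 × 5.2 = 39.74; deviate to 0 → 35.3. IC holds (39.74 ≥ 35.3).
Low-fitness type: stay at 0 → 35.3; mimic → 72.5 − 9.2 × 5.2 = 24.66. IC holds (35.3 ≥ 24.66).
2 of 2 constraints hold, so this is a separating equilibrium.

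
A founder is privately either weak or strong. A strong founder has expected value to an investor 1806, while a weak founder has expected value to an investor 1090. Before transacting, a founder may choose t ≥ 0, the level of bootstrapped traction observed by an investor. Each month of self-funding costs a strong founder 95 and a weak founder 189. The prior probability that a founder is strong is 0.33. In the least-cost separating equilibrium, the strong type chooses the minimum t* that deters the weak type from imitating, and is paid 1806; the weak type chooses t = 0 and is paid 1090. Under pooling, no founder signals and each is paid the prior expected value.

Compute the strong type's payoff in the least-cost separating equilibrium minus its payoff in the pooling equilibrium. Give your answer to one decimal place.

Least-cost separating signal: t* solves 1090 = 1806 − 189·t*, so t* = (1806 − 1090)/189 ≈ 3.7884.
Strong type's separating payoff: 1806 − 95 × t* = 1806 − 95 × (1806 − 1090)/189 = 1806 − 68020/189 ≈ 1446.106.
Pooling payoff: 0.33 × 1806 + 0.67 × 1090 = 1326.28.
Difference: 1446.106 − 1326.28 = 119.826, i.e. 119.8 to one decimal place.
The strong type prefers to separate.

119.8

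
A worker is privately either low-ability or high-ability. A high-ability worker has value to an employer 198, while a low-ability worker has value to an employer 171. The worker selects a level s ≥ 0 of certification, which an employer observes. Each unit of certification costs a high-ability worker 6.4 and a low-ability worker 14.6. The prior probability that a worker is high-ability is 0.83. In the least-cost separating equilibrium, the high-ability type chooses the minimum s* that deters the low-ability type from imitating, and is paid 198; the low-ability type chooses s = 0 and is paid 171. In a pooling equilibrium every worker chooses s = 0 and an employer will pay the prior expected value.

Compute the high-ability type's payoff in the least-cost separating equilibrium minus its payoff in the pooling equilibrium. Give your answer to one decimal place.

Least-cost separating signal: s* solves 171 = 198 − 14.6·s*, so s* = (198 − 171)/14.6 ≈ 1.8493.
High-ability type's separating payoff: 198 − 6.4 × s* = 198 − 6.4 × (198 − 171)/14.6 = 198 − 172.8/14.6 ≈ 186.164.
Pooling payoff: 0.83 × 198 + 0.17 × 171 = 193.41.
Difference: 186.164 − 193.41 = -7.246, i.e. -7.2 to one decimal place.
The high-ability type would prefer the pooling outcome.

-7.2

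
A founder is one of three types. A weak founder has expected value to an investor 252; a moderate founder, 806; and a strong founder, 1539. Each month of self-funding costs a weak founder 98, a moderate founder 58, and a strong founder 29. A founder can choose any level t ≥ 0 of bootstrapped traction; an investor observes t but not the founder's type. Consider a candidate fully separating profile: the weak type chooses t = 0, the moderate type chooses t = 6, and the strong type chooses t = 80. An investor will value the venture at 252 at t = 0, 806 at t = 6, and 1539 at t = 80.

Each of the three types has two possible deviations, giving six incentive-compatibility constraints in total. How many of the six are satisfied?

Strong (own payoff 1539 − 29×80 = -781): to t=0 gives 252 → profitable ✗; to t=6 gives 806 − 29×6 = 632 → profitable ✗.
Weak (own payoff 252): to t=6 gives 806 − 98×6 = 218 → no gain ✓; to t=80 gives 1539 − 98×80 = -6301 → no gain ✓.
Moderate (own payoff 806 − 58×6 = 458): to t=0 gives 252 → no gain ✓; to t=80 gives 1539 − 58×80 = -3101 → no gain ✓.
4 of the 6 constraints hold; not an equilibrium.

4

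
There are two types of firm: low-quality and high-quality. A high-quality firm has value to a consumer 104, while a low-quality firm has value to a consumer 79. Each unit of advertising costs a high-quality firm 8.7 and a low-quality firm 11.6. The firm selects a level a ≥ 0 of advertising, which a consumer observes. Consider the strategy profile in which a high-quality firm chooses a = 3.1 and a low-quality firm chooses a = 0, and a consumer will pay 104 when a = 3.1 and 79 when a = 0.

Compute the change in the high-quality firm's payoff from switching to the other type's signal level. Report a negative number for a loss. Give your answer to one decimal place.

2.0

Playing a = 3.1 the high-quality firm receives 104 − 8.7 × 3.1 = 77.03.
Deviating to a = 0 yields 79 instead.
Gain from deviating: 79 − 77.03 = 1.97, i.e. 2.0 to one decimal place.
The gain is positive, so the high-quality type's incentive-compatibility constraint is violated — this profile is not a separating equilibrium.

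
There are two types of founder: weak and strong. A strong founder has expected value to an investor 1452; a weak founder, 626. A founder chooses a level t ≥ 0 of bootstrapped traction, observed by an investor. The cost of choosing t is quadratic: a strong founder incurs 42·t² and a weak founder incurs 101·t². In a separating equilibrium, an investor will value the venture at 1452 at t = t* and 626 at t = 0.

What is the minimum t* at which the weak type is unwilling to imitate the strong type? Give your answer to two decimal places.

The weak type at t = 0 receives 626; imitating at t* yields 1452 − 101·t*².
Indifference: 626 = 1452 − 101·t*², so t*² = (1452 − 626) / 101 ≈ 8.1782.
t* = √8.1782 ≈ 2.86.

2.86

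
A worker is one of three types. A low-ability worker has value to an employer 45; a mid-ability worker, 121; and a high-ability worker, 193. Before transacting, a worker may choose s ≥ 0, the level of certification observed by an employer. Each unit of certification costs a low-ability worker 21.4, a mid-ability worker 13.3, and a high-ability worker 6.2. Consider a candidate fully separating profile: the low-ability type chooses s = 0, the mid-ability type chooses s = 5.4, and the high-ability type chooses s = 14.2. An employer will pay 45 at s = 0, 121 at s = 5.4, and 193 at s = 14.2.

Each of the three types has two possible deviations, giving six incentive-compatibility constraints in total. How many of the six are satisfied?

6

Low-ability (own payoff 45): to s=5.4 gives 121 − 21.4×5.4 = 5.44 → no gain ✓; to s=14.2 gives 193 − 21.4×14.2 = -110.88 → no gain ✓.
High-ability (own payoff 193 − 6.2×14.2 = 104.96): to s=0 gives 45 → no gain ✓; to s=5.4 gives 121 − 6.2×5.4 = 87.52 → no gain ✓.
Mid-ability (own payoff 121 − 13.3×5.4 = 49.18): to s=0 gives 45 → no gain ✓; to s=14.2 gives 193 − 13.3×14.2 = 4.14 → no gain ✓.
6 of the 6 constraints hold; this profile is a separating equilibrium.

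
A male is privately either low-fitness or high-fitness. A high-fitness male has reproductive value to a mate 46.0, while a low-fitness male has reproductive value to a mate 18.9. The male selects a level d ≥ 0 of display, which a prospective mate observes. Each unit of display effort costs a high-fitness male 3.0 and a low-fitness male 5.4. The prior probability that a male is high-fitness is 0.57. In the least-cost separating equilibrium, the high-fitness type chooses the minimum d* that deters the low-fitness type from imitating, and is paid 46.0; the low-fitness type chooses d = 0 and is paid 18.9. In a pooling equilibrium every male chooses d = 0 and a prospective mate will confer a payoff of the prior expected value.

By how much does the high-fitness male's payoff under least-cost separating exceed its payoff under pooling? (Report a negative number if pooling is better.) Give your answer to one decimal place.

Least-cost separating signal: d* solves 18.9 = 46.0 − 5.4·d*, so d* = (46.0 − 18.9)/5.4 ≈ 5.0185.
High-fitness type's separating payoff: 46.0 − 3.0 × d* = 46.0 − 3.0 × (46.0 − 18.9)/5.4 = 46.0 − 81.3/5.4 ≈ 30.944.
Pooling payoff: 0.57 × 46.0 + 0.43 × 18.9 = 34.347.
Difference: 30.944 − 34.347 = -3.403, i.e. -3.4 to one decimal place.
The high-fitness type would prefer the pooling outcome.

-3.4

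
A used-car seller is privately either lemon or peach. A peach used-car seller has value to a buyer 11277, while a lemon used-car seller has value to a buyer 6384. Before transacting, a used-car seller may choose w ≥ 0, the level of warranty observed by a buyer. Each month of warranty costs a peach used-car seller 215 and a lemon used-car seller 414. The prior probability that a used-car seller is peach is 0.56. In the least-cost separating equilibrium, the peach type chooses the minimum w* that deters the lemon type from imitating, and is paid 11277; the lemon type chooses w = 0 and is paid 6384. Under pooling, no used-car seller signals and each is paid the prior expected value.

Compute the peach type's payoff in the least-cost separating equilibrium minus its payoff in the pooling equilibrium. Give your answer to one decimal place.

Least-cost separating signal: w* solves 6384 = 11277 − 414·w*, so w* = (11277 − 6384)/414 ≈ 11.8188.
Peach type's separating payoff: 11277 − 215 × w* = 11277 − 215 × (11277 − 6384)/414 = 11277 − 1051995/414 ≈ 8735.949.
Pooling payoff: 0.56 × 11277 + 0.44 × 6384 = 9124.08.
Difference: 8735.949 − 9124.08 = -388.131, i.e. -388.1 to one decimal place.
The peach type would prefer the pooling outcome.

-388.1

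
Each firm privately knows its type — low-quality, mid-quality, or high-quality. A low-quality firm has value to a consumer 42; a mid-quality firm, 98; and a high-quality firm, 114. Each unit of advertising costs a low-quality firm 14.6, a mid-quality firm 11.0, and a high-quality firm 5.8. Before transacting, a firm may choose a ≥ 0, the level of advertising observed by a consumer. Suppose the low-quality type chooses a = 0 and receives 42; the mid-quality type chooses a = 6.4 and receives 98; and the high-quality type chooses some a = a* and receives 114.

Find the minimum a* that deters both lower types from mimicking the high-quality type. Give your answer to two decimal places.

Low-quality type (on-path payoff 42) won't mimic when 42 ≥ 114 − 14.6·a*, i.e. a* ≥ 4.93.
Mid-quality type (on-path payoff 98 − 11.0×6.4 = 27.6) won't mimic when 27.6 ≥ 114 − 11.0·a*, i.e. a* ≥ 7.85.
Both must hold, so a* = max(4.93, 7.85) = 7.85. The mid-quality type's constraint binds.

7.85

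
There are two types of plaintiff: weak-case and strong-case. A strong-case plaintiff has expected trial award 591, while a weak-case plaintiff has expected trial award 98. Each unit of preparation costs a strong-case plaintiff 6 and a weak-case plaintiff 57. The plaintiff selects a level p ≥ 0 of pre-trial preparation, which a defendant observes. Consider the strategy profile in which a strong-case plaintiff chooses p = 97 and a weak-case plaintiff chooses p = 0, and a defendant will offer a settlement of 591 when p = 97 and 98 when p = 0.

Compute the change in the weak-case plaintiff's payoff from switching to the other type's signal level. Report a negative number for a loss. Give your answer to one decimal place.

Playing p = 0 the weak-case plaintiff receives 98.
Deviating to p = 97 brings payment 591 at cost 57 × 97 = 5529, netting -4938.
Gain from deviating: -4938 − 98 = -5036.0.
The gain is negative, so the weak-case type's incentive-compatibility constraint is satisfied.

-5036.0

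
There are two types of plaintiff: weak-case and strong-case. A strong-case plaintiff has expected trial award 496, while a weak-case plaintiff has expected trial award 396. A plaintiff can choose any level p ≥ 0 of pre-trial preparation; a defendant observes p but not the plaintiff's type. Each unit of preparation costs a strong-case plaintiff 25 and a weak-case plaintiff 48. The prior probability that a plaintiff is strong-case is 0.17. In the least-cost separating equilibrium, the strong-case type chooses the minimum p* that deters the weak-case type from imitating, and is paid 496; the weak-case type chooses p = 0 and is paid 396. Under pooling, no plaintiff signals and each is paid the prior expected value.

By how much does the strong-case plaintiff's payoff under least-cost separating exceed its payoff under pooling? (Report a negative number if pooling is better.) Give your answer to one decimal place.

Least-cost separating signal: p* solves 396 = 496 − 48·p*, so p* = (496 − 396)/48 ≈ 2.0833.
Strong-case type's separating payoff: 496 − 25 × p* = 496 − 25 × (496 − 396)/48 = 496 − 2500/48 ≈ 443.917.
Pooling payoff: 0.17 × 496 + 0.83 × 396 = 413.
Difference: 443.917 − 413 = 30.917, i.e. 30.9 to one decimal place.
The strong-case type prefers to separate.

30.9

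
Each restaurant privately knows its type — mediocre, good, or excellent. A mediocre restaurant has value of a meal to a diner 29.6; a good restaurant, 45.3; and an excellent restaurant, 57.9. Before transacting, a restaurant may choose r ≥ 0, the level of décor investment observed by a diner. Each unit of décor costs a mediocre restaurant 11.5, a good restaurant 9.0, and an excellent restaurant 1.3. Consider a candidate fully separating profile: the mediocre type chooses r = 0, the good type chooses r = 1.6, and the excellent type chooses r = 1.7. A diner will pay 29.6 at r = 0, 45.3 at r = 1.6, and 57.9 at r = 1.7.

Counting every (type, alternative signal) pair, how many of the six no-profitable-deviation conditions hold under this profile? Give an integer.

4

Good (own payoff 45.3 − 9.0×1.6 = 30.9): to r=0 gives 29.6 → no gain ✓; to r=1.7 gives 57.9 − 9.0×1.7 = 42.6 → profitable ✗.
Excellent (own payoff 57.9 − 1.3×1.7 = 55.69): to r=0 gives 29.6 → no gain ✓; to r=1.6 gives 45.3 − 1.3×1.6 = 43.22 → no gain ✓.
Mediocre (own payoff 29.6): to r=1.6 gives 45.3 − 11.5×1.6 = 26.9 → no gain ✓; to r=1.7 gives 57.9 − 11.5×1.7 = 38.35 → profitable ✗.
4 of the 6 constraints hold; not an equilibrium.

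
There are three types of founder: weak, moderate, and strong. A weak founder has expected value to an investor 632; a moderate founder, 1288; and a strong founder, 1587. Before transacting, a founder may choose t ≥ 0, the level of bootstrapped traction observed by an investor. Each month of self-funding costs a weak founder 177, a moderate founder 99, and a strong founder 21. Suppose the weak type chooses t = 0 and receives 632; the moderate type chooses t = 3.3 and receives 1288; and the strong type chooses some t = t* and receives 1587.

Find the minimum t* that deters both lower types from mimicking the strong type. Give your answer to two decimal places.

6.32

Weak type (on-path payoff 632) won't mimic when 632 ≥ 1587 − 177·t*, i.e. t* ≥ 5.40.
Moderate type (on-path payoff 1288 − 99×3.3 = 961.3) won't mimic when 961.3 ≥ 1587 − 99·t*, i.e. t* ≥ 6.32.
Both must hold, so t* = max(5.40, 6.32) = 6.32. The moderate type's constraint binds.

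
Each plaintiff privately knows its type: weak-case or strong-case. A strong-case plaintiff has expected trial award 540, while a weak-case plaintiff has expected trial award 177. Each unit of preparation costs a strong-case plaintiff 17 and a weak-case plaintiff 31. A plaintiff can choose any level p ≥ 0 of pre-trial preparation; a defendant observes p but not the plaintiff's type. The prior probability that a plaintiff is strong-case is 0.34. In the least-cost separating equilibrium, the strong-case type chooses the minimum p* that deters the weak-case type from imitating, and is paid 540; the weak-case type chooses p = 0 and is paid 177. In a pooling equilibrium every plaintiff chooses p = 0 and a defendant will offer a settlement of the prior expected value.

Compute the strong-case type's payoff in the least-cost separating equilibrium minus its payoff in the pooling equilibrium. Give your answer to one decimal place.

40.5

Least-cost separating signal: p* solves 177 = 540 − 31·p*, so p* = (540 − 177)/31 ≈ 11.7097.
Strong-case type's separating payoff: 540 − 17 × p* = 540 − 17 × (540 − 177)/31 = 540 − 6171/31 ≈ 340.935.
Pooling payoff: 0.34 × 540 + 0.66 × 177 = 300.42.
Difference: 340.935 − 300.42 = 40.515, i.e. 40.5 to one decimal place.
The strong-case type prefers to separate.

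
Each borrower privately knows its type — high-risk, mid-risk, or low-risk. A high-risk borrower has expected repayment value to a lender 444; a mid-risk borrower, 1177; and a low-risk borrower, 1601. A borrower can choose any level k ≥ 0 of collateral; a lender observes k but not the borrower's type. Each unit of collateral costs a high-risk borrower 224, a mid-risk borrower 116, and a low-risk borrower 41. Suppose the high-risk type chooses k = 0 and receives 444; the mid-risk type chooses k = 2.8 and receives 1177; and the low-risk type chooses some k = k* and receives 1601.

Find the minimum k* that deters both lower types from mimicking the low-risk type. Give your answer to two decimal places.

6.46

High-risk type (on-path payoff 444) won't mimic when 444 ≥ 1601 − 224·k*, i.e. k* ≥ 5.17.
Mid-risk type (on-path payoff 1177 − 116×2.8 = 852.2) won't mimic when 852.2 ≥ 1601 − 116·k*, i.e. k* ≥ 6.46.
Both must hold, so k* = max(5.17, 6.46) = 6.46. The mid-risk type's constraint binds.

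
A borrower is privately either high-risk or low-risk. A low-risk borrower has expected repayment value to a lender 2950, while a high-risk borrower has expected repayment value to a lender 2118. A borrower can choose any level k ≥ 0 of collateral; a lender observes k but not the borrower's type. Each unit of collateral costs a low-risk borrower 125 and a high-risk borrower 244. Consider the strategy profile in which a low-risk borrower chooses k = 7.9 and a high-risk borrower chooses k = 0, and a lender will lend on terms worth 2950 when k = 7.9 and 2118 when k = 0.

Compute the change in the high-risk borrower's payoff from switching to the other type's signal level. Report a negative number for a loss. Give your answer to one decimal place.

-1095.6

Playing k = 0 the high-risk borrower receives 2118.
Deviating to k = 7.9 brings payment 2950 at cost 244 × 7.9 = 1927.6, netting 1022.4.
Gain from deviating: 1022.4 − 2118 = -1095.6.
The gain is negative, so the high-risk type's incentive-compatibility constraint is satisfied.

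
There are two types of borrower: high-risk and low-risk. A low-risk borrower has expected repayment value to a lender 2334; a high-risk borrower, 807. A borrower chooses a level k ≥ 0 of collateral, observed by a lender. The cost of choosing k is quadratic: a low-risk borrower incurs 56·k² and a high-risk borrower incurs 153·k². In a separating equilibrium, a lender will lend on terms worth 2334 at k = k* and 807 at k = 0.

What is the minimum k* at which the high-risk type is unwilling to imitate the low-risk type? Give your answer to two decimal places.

3.16

The high-risk type at k = 0 receives 807; imitating at k* yields 2334 − 153·k*².
Indifference: 807 = 2334 − 153·k*², so k*² = (2334 − 807) / 153 ≈ 9.9804.
k* = √9.9804 ≈ 3.16.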